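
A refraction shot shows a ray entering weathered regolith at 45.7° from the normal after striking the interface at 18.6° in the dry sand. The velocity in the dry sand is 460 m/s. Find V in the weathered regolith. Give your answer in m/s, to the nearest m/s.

1032 m/s

sin 18.6° = 0.3190; sin 45.7° = 0.7157.
V₂ = V₁·(sin θ₂/sin θ₁) = 460·(0.7157/0.3190) = 1032.17 m/s.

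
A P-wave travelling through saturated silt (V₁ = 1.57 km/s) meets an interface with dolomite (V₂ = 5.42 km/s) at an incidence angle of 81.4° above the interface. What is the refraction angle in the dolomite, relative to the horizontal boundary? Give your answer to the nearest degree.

59°

Angle from the normal: 90° − 81.4° = 8.6°.
Snell's law: sin θ₂ = (V₂/V₁)·sin θ₁ = (5.42/1.57)·sin 8.6° = 0.5162.
θ₂ = arcsin 0.5162 = 31.08° from the normal.
From the interface: 90° − 31.08° = 58.92°.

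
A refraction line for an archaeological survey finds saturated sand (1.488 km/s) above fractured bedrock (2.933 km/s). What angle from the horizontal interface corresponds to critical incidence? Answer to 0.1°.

At critical incidence the refracted ray runs along the interface (θ₂ = 90°), so sin θ_c = V₁/V₂.
θ_c = arcsin(1.488/2.933) = arcsin 0.5073 = 30.49°.
Measured from the interface: 90° − 30.49° = 59.51°.

59.5°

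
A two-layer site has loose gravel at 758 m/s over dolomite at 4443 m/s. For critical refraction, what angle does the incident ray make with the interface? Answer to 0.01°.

80.18°

Critical incidence: sin θ_c = V₁/V₂ = 758/4443 = 0.1706.
θ_c = arcsin 0.1706 = 9.82°.
Measured from the interface: 90° − 9.82° = 80.18°.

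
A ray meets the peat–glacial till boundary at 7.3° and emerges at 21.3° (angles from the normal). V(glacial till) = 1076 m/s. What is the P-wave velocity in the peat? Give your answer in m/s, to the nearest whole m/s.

Snell's law: sin 7.3°/V₁ = sin 21.3°/V₂.
V₁ = V₂·sin 7.3°/sin 21.3° = 1076 × 0.3498 = 376.38 m/s.

376 m/s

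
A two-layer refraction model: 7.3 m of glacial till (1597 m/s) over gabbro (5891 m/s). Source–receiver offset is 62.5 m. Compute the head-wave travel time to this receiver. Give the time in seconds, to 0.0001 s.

0.0194 s

t = x/V₂ + 2h·√(V₂²−V₁²)/(V₁V₂).
√(V₂²−V₁²) = √(5891²−1597²) = 5670.4 m/s; delay term = 2·7.3·5670.4/(1597·5891) = 0.00880 s.
t = 62.5/5891 + 0.00880 = 0.01941 s.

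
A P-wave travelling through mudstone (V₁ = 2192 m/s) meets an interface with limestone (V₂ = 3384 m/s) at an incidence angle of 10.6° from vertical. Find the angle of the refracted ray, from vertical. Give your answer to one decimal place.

Snell's law: sin θ₂ = (V₂/V₁)·sin θ₁ = (3384/2192)·sin 10.6° = 0.2840.
θ₂ = sin⁻¹(0.2840) = 16.50° (from vertical).

16.5°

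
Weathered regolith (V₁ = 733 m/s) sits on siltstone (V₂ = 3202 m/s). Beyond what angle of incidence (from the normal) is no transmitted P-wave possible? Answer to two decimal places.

13.23°

Critical incidence: sin θ_c = V₁/V₂ = 733/3202 = 0.2289.
θ_c = arcsin 0.2289 = 13.23°.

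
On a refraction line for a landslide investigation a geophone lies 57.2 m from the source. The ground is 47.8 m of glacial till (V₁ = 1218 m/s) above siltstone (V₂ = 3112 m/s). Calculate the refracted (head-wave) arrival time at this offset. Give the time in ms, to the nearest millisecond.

91 ms

θ_c = arcsin(V₁/V₂) = arcsin(1218/3112) = 23.04°, cos θ_c = 0.9202.
Intercept time tᵢ = 2h cos θ_c / V₁ = 2·47.8·0.9202/1218 = 0.07223 s.
t = x/V₂ + tᵢ = 57.2/3112 + 0.07223 = 0.09061 s.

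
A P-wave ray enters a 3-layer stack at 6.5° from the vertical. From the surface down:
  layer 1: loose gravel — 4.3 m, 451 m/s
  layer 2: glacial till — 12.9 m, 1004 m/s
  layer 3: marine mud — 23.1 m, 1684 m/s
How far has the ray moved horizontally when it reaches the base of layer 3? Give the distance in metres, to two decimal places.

Ray parameter p = sin 6.5° / 451 m/s = 2.5100e-04 s/m.
Layer 1: θ = 6.50°; offset = 4.3·tan 6.50° = 0.4899 m.
Layer 2: sin θ = p·1004 = 0.2520 → θ = 14.60°; offset = 12.9·tan 14.60° = 3.3593 m.
Layer 3: sin θ = p·1684 = 0.4227 → θ = 25.00°; offset = 23.1·tan 25.00° = 10.7740 m.
Total horizontal offset = 14.6233 m.

14.62 m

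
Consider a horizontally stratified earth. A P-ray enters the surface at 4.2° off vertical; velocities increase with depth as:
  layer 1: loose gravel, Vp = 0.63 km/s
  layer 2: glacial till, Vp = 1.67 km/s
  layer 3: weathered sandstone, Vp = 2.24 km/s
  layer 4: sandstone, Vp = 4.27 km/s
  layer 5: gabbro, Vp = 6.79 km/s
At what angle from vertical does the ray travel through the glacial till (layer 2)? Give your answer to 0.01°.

11.19°

Ray parameter p = sin 4.2° / 0.63 = 1.1625e-01 s/km.
sin θ_2 = p·V_2 = 1.1625e-01 × 1.67 = 0.1941.
θ_2 = 11.19° from the vertical.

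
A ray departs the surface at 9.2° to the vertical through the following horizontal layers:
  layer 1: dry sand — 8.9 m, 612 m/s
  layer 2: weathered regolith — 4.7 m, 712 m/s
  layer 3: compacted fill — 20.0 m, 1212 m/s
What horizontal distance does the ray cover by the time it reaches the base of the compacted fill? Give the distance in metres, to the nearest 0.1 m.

Apply Snell's law at each interface; in layer i the horizontal offset is hᵢ·tan θᵢ.
Layer 1: θ = 9.20°; offset = 8.9·tan 9.20° = 1.441 m.
Layer 2: sin θ = 712·sin 9.2°/612 = 0.1860, θ = 10.72°; offset = 4.7·tan 10.72° = 0.890 m.
Layer 3: sin θ = 1212·sin 9.2°/612 = 0.3166, θ = 18.46°; offset = 20.0·tan 18.46° = 6.676 m.
Total horizontal offset = 9.007 m.

9.0 m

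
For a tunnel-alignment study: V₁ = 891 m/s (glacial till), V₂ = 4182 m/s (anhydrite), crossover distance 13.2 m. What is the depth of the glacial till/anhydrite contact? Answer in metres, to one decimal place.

x_cross = 2h·√((V₂+V₁)/(V₂−V₁)) → h = x_cross / (2·√((V₂+V₁)/(V₂−V₁))).
√((V₂+V₁)/(V₂−V₁)) = √((4182+891)/(4182−891)) = 1.2416.
h = 13.2 / (2·1.2416) = 5.32 m.

5.3 m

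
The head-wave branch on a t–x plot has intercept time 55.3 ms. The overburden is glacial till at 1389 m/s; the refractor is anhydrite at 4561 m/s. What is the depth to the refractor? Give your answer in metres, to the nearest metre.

h = tᵢ·V₁·V₂ / (2·√(V₂²−V₁²)).
√(V₂²−V₁²) = √(4561² − 1389²) = 4344.4 m/s.
h = 0.0553 s × 1389 × 4561 / (2 × 4344.4) = 40.32 m.

40 m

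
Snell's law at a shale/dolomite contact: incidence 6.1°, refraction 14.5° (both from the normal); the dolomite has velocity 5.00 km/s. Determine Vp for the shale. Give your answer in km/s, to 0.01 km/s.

Snell's law: sin 6.1°/V₁ = sin 14.5°/V₂.
V₁ = V₂·sin 6.1°/sin 14.5° = 5.00 × 0.4244 = 2.12 km/s.

2.12 km/s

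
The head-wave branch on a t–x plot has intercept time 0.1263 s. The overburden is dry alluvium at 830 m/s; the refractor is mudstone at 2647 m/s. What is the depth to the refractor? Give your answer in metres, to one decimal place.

55.2 m

θ_c = arcsin(830/2647) = 18.27°; cos θ_c = 0.9496.
tᵢ = 2h cos θ_c/V₁ ⇒ h = tᵢ·V₁/(2 cos θ_c) = 0.1263·830/(2·0.9496) = 55.20 m.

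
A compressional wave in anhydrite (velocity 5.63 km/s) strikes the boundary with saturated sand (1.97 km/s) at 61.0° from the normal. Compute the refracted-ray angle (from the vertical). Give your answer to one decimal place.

17.8°

Snell's law: sin θ₂ = (V₂/V₁)·sin θ₁ = (1.97/5.63)·sin 61.0° = 0.3060.
θ₂ = sin⁻¹(0.3060) = 17.82° (from vertical).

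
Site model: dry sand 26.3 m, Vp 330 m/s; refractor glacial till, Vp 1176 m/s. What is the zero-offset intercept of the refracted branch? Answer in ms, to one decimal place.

θ_c = arcsin(V₁/V₂) = arcsin(330/1176) = 16.30°; cos θ_c = 0.9598.
tᵢ = 2h·cos θ_c / V₁ = 2·26.3·0.9598 / 330 = 0.15299 s.

153.0 ms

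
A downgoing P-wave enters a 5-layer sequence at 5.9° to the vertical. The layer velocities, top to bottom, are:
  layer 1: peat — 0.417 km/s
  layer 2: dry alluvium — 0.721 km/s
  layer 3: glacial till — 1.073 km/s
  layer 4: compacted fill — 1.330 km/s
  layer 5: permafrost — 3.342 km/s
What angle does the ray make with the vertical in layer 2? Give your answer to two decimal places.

10.24°

Ray parameter p = sin 5.9° / 0.417 = 2.4650e-01 s/km.
sin θ_2 = p·V_2 = 2.4650e-01 × 0.721 = 0.1777.
θ_2 = 10.24° from the vertical.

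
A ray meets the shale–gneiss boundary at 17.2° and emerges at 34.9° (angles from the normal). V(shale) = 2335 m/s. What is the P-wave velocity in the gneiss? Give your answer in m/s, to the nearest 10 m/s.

Snell's law: sin 17.2°/V₁ = sin 34.9°/V₂.
V₂ = V₁·sin 34.9°/sin 17.2° = 2335 × 1.9348 = 4517.84 m/s.

4520 m/s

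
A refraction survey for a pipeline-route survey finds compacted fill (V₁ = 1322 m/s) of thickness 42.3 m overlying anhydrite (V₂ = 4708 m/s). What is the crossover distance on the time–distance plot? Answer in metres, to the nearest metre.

113 m

x_cross = 2h·√((V₂+V₁)/(V₂−V₁)).
(V₂+V₁)/(V₂−V₁) = (4708+1322)/(4708−1322) = 1.7809; √ = 1.3345.
x_cross = 2·42.3·1.3345 = 112.90 m.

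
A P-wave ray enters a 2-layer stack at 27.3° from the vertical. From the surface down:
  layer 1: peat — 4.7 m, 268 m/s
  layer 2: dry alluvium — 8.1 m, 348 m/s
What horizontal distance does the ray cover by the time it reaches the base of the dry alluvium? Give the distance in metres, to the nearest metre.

p = sin θ₁/V₁ = sin 27.3°/268 = 1.7114e-03 s/m is conserved through the stack.
Layer 1: θ = 27.30°; offset = 4.7·tan 27.30° = 2.426 m.
Layer 2: sin θ = p·348 = 0.5956 → θ = 36.55°; offset = 8.1·tan 36.55° = 6.005 m.
Total horizontal offset = 8.431 m.

8 m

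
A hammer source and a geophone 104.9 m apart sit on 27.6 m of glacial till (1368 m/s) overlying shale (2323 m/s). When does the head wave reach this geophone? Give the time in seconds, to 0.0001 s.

t = x/V₂ + 2h·√(V₂²−V₁²)/(V₁V₂).
√(V₂²−V₁²) = √(2323²−1368²) = 1877.5 m/s; delay term = 2·27.6·1877.5/(1368·2323) = 0.03261 s.
t = 104.9/2323 + 0.03261 = 0.07777 s.

0.0778 s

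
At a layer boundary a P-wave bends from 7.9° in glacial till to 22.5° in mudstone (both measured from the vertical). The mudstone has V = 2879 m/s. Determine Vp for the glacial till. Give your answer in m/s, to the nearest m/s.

sin 7.9° = 0.1374; sin 22.5° = 0.3827.
V₁ = V₂·(sin θ₁/sin θ₂) = 2879·(0.1374/0.3827) = 1034.02 m/s.

1034 m/s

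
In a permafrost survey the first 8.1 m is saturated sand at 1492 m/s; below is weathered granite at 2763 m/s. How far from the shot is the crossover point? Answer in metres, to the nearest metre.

x_cross = 2h·√((V₂+V₁)/(V₂−V₁)).
(V₂+V₁)/(V₂−V₁) = (2763+1492)/(2763−1492) = 3.3478; √ = 1.8297.
x_cross = 2·8.1·1.8297 = 29.64 m.

30 m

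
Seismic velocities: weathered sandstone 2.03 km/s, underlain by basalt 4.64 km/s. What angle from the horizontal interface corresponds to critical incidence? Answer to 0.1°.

Critical incidence: sin θ_c = V₁/V₂ = 2.03/4.64 = 0.4375.
θ_c = arcsin 0.4375 = 25.94°.
Measured from the interface: 90° − 25.94° = 64.06°.

64.1°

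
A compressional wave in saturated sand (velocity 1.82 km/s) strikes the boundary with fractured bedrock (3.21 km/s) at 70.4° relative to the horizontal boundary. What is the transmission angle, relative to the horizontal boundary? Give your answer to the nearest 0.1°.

53.7°

Convert to the normal: θ₁ = 90° − 70.4° = 19.6°.
sin θ₁/V₁ = sin θ₂/V₂ ⇒ sin θ₂ = 3.21·sin 19.6°/1.82 = 3.21·0.3355/1.82 = 0.5916.
θ₂ = arcsin 0.5916 = 36.27° from the normal.
From the interface: 90° − 36.27° = 53.73°.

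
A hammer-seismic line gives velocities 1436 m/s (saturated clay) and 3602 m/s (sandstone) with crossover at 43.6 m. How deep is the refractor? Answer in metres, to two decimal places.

14.29 m

x_cross = 2h·√((V₂+V₁)/(V₂−V₁)) → h = x_cross / (2·√((V₂+V₁)/(V₂−V₁))).
√((V₂+V₁)/(V₂−V₁)) = √((3602+1436)/(3602−1436)) = 1.5251.
h = 43.6 / (2·1.5251) = 14.29 m.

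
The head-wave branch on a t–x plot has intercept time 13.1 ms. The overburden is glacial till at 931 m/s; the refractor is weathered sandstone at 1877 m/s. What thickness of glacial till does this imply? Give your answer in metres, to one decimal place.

7.0 m

h = tᵢ·V₁·V₂ / (2·√(V₂²−V₁²)).
√(V₂²−V₁²) = √(1877² − 931²) = 1629.8 m/s.
h = 0.0131 s × 931 × 1877 / (2 × 1629.8) = 7.02 m.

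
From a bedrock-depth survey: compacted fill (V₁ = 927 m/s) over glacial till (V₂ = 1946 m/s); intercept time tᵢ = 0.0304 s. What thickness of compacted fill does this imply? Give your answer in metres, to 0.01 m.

16.03 m

θ_c = arcsin(927/1946) = 28.45°; cos θ_c = 0.8792.
tᵢ = 2h cos θ_c/V₁ ⇒ h = tᵢ·V₁/(2 cos θ_c) = 0.0304·927/(2·0.8792) = 16.03 m.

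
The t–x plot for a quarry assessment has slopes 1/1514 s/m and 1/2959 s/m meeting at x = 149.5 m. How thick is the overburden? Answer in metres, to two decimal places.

h = (x_cross/2)·√((V₂−V₁)/(V₂+V₁)).
(V₂−V₁)/(V₂+V₁) = (2959−1514)/(2959+1514) = 0.3230; √ = 0.5684.
h = (149.5/2)·0.5684 = 42.49 m.

42.49 m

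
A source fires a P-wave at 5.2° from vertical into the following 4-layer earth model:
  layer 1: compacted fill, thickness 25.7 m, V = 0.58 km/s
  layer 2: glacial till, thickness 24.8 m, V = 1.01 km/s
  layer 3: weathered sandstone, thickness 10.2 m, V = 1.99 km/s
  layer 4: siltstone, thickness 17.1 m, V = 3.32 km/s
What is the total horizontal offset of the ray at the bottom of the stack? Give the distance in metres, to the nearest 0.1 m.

20.0 m

Apply Snell's law at each interface; in layer i the horizontal offset is hᵢ·tan θᵢ.
Layer 1: θ = 5.20°; offset = 25.7·tan 5.20° = 2.339 m.
Layer 2: sin θ = 1.01·sin 5.2°/0.58 = 0.1578, θ = 9.08°; offset = 24.8·tan 9.08° = 3.964 m.
Layer 3: sin θ = 1.99·sin 5.2°/0.58 = 0.3110, θ = 18.12°; offset = 10.2·tan 18.12° = 3.337 m.
Layer 4: sin θ = 3.32·sin 5.2°/0.58 = 0.5188, θ = 31.25°; offset = 17.1·tan 31.25° = 10.377 m.
Σ offsets = 20.017 m.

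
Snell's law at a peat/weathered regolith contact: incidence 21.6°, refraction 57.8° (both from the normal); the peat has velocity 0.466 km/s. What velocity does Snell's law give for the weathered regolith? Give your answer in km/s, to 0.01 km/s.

sin 21.6° = 0.3681; sin 57.8° = 0.8462.
V₂ = V₁·(sin θ₂/sin θ₁) = 0.466·(0.8462/0.3681) = 1.07 km/s.

1.07 km/s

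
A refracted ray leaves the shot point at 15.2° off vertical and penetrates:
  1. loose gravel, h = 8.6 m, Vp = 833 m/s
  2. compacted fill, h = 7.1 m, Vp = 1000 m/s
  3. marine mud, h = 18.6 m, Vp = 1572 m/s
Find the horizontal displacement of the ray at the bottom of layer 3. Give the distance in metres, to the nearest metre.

Apply Snell's law at each interface; in layer i the horizontal offset is hᵢ·tan θᵢ.
Layer 1: θ = 15.20°; offset = 8.6·tan 15.20° = 2.337 m.
Layer 2: sin θ = 1000·sin 15.2°/833 = 0.3148, θ = 18.35°; offset = 7.1·tan 18.35° = 2.354 m.
Layer 3: sin θ = 1572·sin 15.2°/833 = 0.4948, θ = 29.66°; offset = 18.6·tan 29.66° = 10.590 m.
Σ offsets = 15.281 m.

15 m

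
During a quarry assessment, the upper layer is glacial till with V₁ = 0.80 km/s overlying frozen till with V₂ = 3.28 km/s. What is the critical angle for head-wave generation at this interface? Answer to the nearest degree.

At critical incidence the refracted ray runs along the interface (θ₂ = 90°), so sin θ_c = V₁/V₂.
θ_c = arcsin(0.80/3.28) = arcsin 0.2439 = 14.12°.

14°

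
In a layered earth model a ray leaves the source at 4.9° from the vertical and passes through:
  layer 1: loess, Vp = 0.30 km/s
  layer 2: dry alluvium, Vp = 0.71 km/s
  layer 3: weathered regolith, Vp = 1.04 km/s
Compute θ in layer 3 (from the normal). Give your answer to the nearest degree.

Snell's law across each interface conserves sin θ / V, so sin θ_3 = V_3·sin θ₁/V₁.
sin θ_3 = 1.04 × sin 4.9° / 0.30 = 0.2961.
θ_3 = 17.22° from the vertical.

17°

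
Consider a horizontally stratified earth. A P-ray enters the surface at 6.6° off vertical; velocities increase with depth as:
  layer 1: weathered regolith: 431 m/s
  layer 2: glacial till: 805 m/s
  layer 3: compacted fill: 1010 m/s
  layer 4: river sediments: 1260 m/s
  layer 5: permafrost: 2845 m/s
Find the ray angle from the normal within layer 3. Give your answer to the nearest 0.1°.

Ray parameter p = sin 6.6° / 431 = 2.6668e-04 s/m.
sin θ_3 = p·V_3 = 2.6668e-04 × 1010 = 0.2693.
θ_3 = arcsin 0.2693 = 15.63°.

15.6°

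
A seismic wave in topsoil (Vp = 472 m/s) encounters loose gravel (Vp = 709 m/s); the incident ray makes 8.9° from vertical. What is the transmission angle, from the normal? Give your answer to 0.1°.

Snell's law: sin θ₂ = (V₂/V₁)·sin θ₁ = (709/472)·sin 8.9° = 0.2324.
θ₂ = arcsin 0.2324 = 13.44° from the normal.

13.4°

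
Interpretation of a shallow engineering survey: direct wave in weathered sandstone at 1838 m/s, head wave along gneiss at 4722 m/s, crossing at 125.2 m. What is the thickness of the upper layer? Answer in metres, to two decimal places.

x_cross = 2h·√((V₂+V₁)/(V₂−V₁)) → h = x_cross / (2·√((V₂+V₁)/(V₂−V₁))).
√((V₂+V₁)/(V₂−V₁)) = √((4722+1838)/(4722−1838)) = 1.5082.
h = 125.2 / (2·1.5082) = 41.51 m.

41.51 m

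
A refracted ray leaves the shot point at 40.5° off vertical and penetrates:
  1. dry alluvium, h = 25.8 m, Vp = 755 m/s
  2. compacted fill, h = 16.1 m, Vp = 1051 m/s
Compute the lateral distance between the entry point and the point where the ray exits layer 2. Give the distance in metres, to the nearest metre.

p = sin θ₁/V₁ = sin 40.5°/755 = 8.6020e-04 s/m is conserved through the stack.
Layer 1: θ = 40.50°; offset = 25.8·tan 40.50° = 22.035 m.
Layer 2: sin θ = p·1051 = 0.9041 → θ = 64.70°; offset = 16.1·tan 64.70° = 34.056 m.
Σ offsets = 56.092 m.

56 m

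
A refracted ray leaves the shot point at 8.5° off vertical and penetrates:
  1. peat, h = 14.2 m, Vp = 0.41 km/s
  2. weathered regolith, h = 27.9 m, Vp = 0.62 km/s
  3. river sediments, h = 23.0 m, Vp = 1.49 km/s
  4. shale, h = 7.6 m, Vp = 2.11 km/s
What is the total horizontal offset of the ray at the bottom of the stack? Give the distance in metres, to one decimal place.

p = sin θ₁/V₁ = sin 8.5°/0.41 = 3.6051e-01 s/km is conserved through the stack.
Layer 1: θ = 8.50°; offset = 14.2·tan 8.50° = 2.122 m.
Layer 2: sin θ = p·0.62 = 0.2235 → θ = 12.92°; offset = 27.9·tan 12.92° = 6.398 m.
Layer 3: sin θ = p·1.49 = 0.5372 → θ = 32.49°; offset = 23.0·tan 32.49° = 14.647 m.
Layer 4: sin θ = p·2.11 = 0.7607 → θ = 49.52°; offset = 7.6·tan 49.52° = 8.906 m.
Summing the layer offsets gives 32.073 m.

32.1 m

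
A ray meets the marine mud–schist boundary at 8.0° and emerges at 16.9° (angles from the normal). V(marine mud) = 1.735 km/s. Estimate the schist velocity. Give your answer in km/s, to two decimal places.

sin 8.0° = 0.1392; sin 16.9° = 0.2907.
V₂ = V₁·(sin θ₂/sin θ₁) = 1.735·(0.2907/0.1392) = 3.62 km/s.

3.62 km/s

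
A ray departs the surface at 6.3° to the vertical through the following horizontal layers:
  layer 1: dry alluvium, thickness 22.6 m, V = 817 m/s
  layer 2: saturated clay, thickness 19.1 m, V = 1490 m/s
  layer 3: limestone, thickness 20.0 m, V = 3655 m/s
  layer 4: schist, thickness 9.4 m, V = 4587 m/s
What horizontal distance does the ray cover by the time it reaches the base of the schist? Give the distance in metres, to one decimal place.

Ray parameter p = sin 6.3° / 817 m/s = 1.3431e-04 s/m.
Layer 1: θ = 6.30°; offset = 22.6·tan 6.30° = 2.495 m.
Layer 2: sin θ = p·1490 = 0.2001 → θ = 11.54°; offset = 19.1·tan 11.54° = 3.901 m.
Layer 3: sin θ = p·3655 = 0.4909 → θ = 29.40°; offset = 20.0·tan 29.40° = 11.270 m.
Layer 4: sin θ = p·4587 = 0.6161 → θ = 38.03°; offset = 9.4·tan 38.03° = 7.352 m.
Σ offsets = 25.019 m.

25.0 m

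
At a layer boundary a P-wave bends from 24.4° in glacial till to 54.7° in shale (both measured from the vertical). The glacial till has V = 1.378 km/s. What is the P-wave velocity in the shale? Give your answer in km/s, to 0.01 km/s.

sin 24.4° = 0.4131; sin 54.7° = 0.8161.
V₂ = V₁·(sin θ₂/sin θ₁) = 1.378·(0.8161/0.4131) = 2.72 km/s.

2.72 km/s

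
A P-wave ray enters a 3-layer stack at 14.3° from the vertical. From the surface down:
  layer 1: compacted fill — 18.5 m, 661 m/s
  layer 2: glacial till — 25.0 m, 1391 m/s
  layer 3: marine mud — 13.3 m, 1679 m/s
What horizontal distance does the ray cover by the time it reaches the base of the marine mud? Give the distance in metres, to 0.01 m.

p = sin θ₁/V₁ = sin 14.3°/661 = 3.7367e-04 s/m is conserved through the stack.
Layer 1: θ = 14.30°; offset = 18.5·tan 14.30° = 4.7156 m.
Layer 2: sin θ = p·1391 = 0.5198 → θ = 31.32°; offset = 25.0·tan 31.32° = 15.2108 m.
Layer 3: sin θ = p·1679 = 0.6274 → θ = 38.86°; offset = 13.3·tan 38.86° = 10.7159 m.
Total horizontal offset = 30.6422 m.

30.64 m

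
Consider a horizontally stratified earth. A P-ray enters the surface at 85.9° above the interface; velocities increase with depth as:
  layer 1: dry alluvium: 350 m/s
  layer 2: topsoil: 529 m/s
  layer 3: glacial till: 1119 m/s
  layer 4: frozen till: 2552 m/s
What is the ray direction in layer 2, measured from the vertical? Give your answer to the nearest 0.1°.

From the normal: θ₁ = 90° − 85.9° = 4.1°.
Ray parameter p = sin 4.1° / 350 = 2.0428e-04 s/m.
sin θ_2 = p·V_2 = 2.0428e-04 × 529 = 0.1081.
θ_2 = arcsin 0.1081 = 6.20°.

6.2°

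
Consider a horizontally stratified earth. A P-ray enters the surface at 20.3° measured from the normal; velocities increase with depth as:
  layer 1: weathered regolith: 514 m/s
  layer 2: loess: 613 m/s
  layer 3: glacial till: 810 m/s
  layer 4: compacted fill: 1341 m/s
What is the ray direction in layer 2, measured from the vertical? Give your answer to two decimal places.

24.44°

Ray parameter p = sin 20.3° / 514 = 6.7497e-04 s/m.
sin θ_2 = p·V_2 = 6.7497e-04 × 613 = 0.4138.
θ_2 = 24.44° from the vertical.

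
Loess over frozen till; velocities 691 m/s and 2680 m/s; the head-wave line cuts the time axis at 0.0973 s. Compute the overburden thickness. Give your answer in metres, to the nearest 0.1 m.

h = tᵢ·V₁·V₂ / (2·√(V₂²−V₁²)).
√(V₂²−V₁²) = √(2680² − 691²) = 2589.4 m/s.
h = 0.0973 s × 691 × 2680 / (2 × 2589.4) = 34.79 m.

34.8 m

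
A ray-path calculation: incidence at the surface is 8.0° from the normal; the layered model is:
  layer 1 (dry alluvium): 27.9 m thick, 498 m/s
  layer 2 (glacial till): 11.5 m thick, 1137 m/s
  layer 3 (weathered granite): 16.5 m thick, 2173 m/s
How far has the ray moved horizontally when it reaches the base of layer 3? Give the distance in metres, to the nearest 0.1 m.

20.4 m

Apply Snell's law at each interface; in layer i the horizontal offset is hᵢ·tan θᵢ.
Layer 1: θ = 8.00°; offset = 27.9·tan 8.00° = 3.921 m.
Layer 2: sin θ = 1137·sin 8.0°/498 = 0.3178, θ = 18.53°; offset = 11.5·tan 18.53° = 3.854 m.
Layer 3: sin θ = 2173·sin 8.0°/498 = 0.6073, θ = 37.39°; offset = 16.5·tan 37.39° = 12.612 m.
Summing the layer offsets gives 20.387 m.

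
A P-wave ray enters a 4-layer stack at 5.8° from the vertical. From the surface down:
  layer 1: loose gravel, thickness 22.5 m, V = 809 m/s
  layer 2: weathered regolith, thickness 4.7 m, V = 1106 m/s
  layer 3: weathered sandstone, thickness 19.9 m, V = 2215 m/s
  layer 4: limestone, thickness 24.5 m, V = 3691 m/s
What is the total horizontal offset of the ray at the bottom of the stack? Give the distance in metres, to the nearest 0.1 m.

21.4 m

Ray parameter p = sin 5.8° / 809 m/s = 1.2492e-04 s/m.
Layer 1: θ = 5.80°; offset = 22.5·tan 5.80° = 2.285 m.
Layer 2: sin θ = p·1106 = 0.1382 → θ = 7.94°; offset = 4.7·tan 7.94° = 0.656 m.
Layer 3: sin θ = p·2215 = 0.2767 → θ = 16.06°; offset = 19.9·tan 16.06° = 5.730 m.
Layer 4: sin θ = p·3691 = 0.4611 → θ = 27.46°; offset = 24.5·tan 27.46° = 12.730 m.
Total horizontal offset = 21.401 m.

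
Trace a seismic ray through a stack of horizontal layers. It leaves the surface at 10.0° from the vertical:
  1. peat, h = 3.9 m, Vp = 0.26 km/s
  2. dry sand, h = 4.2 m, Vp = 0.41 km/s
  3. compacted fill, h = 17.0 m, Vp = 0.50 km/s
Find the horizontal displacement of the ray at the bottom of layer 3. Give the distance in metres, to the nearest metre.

p = sin θ₁/V₁ = sin 10.0°/0.26 = 6.6788e-01 s/km is conserved through the stack.
Layer 1: θ = 10.00°; offset = 3.9·tan 10.00° = 0.688 m.
Layer 2: sin θ = p·0.41 = 0.2738 → θ = 15.89°; offset = 4.2·tan 15.89° = 1.196 m.
Layer 3: sin θ = p·0.50 = 0.3339 → θ = 19.51°; offset = 17.0·tan 19.51° = 6.023 m.
Total horizontal offset = 7.906 m.

8 m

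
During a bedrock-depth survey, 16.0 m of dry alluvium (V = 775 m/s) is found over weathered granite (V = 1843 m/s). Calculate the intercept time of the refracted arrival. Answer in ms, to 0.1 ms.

θ_c = arcsin(V₁/V₂) = arcsin(775/1843) = 24.87°; cos θ_c = 0.9073.
tᵢ = 2h·cos θ_c / V₁ = 2·16.0·0.9073 / 775 = 0.03746 s.

37.5 ms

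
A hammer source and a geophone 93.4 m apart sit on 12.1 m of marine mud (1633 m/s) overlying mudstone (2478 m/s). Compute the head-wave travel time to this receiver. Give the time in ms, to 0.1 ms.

t = x/V₂ + 2h·√(V₂²−V₁²)/(V₁V₂).
√(V₂²−V₁²) = √(2478²−1633²) = 1863.8 m/s; delay term = 2·12.1·1863.8/(1633·2478) = 0.01115 s.
t = 93.4/2478 + 0.01115 = 0.04884 s.

48.8 ms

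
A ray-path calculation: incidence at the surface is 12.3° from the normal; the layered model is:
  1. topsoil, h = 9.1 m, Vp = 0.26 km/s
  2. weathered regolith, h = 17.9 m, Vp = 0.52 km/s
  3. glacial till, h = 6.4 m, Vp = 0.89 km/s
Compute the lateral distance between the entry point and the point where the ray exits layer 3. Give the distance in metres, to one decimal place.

17.2 m

Apply Snell's law at each interface; in layer i the horizontal offset is hᵢ·tan θᵢ.
Layer 1: θ = 12.30°; offset = 9.1·tan 12.30° = 1.984 m.
Layer 2: sin θ = 0.52·sin 12.3°/0.26 = 0.4261, θ = 25.22°; offset = 17.9·tan 25.22° = 8.430 m.
Layer 3: sin θ = 0.89·sin 12.3°/0.26 = 0.7292, θ = 46.82°; offset = 6.4·tan 46.82° = 6.820 m.
Summing the layer offsets gives 17.234 m.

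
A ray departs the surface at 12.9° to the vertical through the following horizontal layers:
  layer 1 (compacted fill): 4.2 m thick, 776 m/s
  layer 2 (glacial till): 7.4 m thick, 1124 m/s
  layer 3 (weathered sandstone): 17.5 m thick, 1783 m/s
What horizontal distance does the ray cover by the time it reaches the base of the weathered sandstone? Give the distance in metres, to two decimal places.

p = sin θ₁/V₁ = sin 12.9°/776 = 2.8769e-04 s/m is conserved through the stack.
Layer 1: θ = 12.90°; offset = 4.2·tan 12.90° = 0.9619 m.
Layer 2: sin θ = p·1124 = 0.3234 → θ = 18.87°; offset = 7.4·tan 18.87° = 2.5288 m.
Layer 3: sin θ = p·1783 = 0.5130 → θ = 30.86°; offset = 17.5·tan 30.86° = 10.4574 m.
Total horizontal offset = 13.9481 m.

13.95 m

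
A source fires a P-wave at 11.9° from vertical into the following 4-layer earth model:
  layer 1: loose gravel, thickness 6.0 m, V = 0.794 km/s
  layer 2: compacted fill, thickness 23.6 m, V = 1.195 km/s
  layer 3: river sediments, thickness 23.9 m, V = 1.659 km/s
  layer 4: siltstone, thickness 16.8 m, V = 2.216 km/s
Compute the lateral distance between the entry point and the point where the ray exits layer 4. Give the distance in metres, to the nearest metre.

32 m

Apply Snell's law at each interface; in layer i the horizontal offset is hᵢ·tan θᵢ.
Layer 1: θ = 11.90°; offset = 6.0·tan 11.90° = 1.264 m.
Layer 2: sin θ = 1.195·sin 11.9°/0.794 = 0.3103, θ = 18.08°; offset = 23.6·tan 18.08° = 7.705 m.
Layer 3: sin θ = 1.659·sin 11.9°/0.794 = 0.4308, θ = 25.52°; offset = 23.9·tan 25.52° = 11.411 m.
Layer 4: sin θ = 2.216·sin 11.9°/0.794 = 0.5755, θ = 35.13°; offset = 16.8·tan 35.13° = 11.822 m.
Summing the layer offsets gives 32.202 m.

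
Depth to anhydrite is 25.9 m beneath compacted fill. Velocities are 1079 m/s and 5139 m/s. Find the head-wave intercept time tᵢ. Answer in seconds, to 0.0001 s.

0.0469 s

θ_c = arcsin(V₁/V₂) = arcsin(1079/5139) = 12.12°; cos θ_c = 0.9777.
tᵢ = 2h·cos θ_c / V₁ = 2·25.9·0.9777 / 1079 = 0.04694 s.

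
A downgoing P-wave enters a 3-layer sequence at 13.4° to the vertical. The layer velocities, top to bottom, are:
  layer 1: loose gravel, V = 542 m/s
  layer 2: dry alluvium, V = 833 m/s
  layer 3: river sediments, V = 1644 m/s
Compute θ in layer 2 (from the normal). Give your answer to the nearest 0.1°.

20.9°

Ray parameter p = sin 13.4° / 542 = 4.2758e-04 s/m.
sin θ_2 = p·V_2 = 4.2758e-04 × 833 = 0.3562.
θ_2 = 20.87° from the vertical.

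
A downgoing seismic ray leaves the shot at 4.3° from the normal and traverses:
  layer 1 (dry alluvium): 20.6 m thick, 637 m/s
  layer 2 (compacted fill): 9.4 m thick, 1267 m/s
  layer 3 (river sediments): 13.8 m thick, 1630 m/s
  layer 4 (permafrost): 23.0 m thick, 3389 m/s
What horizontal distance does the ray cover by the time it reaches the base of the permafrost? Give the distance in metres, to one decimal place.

Apply Snell's law at each interface; in layer i the horizontal offset is hᵢ·tan θᵢ.
Layer 1: θ = 4.30°; offset = 20.6·tan 4.30° = 1.549 m.
Layer 2: sin θ = 1267·sin 4.3°/637 = 0.1491, θ = 8.58°; offset = 9.4·tan 8.58° = 1.418 m.
Layer 3: sin θ = 1630·sin 4.3°/637 = 0.1919, θ = 11.06°; offset = 13.8·tan 11.06° = 2.698 m.
Layer 4: sin θ = 3389·sin 4.3°/637 = 0.3989, θ = 23.51°; offset = 23.0·tan 23.51° = 10.005 m.
Total horizontal offset = 15.670 m.

15.7 m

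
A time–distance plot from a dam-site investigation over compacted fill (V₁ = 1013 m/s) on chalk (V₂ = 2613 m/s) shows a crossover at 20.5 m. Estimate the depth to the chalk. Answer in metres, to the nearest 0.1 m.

6.8 m

x_cross = 2h·√((V₂+V₁)/(V₂−V₁)) → h = x_cross / (2·√((V₂+V₁)/(V₂−V₁))).
√((V₂+V₁)/(V₂−V₁)) = √((2613+1013)/(2613−1013)) = 1.5054.
h = 20.5 / (2·1.5054) = 6.81 m.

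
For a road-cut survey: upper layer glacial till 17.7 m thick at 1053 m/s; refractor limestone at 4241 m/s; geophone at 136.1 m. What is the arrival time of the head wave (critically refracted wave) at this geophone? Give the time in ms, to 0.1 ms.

64.7 ms

t = x/V₂ + 2h·√(V₂²−V₁²)/(V₁V₂).
√(V₂²−V₁²) = √(4241²−1053²) = 4108.2 m/s; delay term = 2·17.7·4108.2/(1053·4241) = 0.03257 s.
t = 136.1/4241 + 0.03257 = 0.06466 s.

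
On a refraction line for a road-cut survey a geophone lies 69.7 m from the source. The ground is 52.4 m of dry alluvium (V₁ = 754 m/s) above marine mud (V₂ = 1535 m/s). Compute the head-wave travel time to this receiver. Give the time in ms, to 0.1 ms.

166.5 ms

t = x/V₂ + 2h·√(V₂²−V₁²)/(V₁V₂).
√(V₂²−V₁²) = √(1535²−754²) = 1337.1 m/s; delay term = 2·52.4·1337.1/(754·1535) = 0.12107 s.
t = 69.7/1535 + 0.12107 = 0.16648 s.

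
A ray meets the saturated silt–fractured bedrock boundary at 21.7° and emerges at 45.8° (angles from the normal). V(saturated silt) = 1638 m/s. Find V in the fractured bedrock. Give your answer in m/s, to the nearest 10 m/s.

3180 m/s

sin 21.7° = 0.3697; sin 45.8° = 0.7169.
V₂ = V₁·(sin θ₂/sin θ₁) = 1638·(0.7169/0.3697) = 3175.96 m/s.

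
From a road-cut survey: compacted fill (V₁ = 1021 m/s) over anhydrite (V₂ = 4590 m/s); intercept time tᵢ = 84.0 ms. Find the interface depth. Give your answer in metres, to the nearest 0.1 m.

44.0 m

θ_c = arcsin(1021/4590) = 12.85°; cos θ_c = 0.9749.
tᵢ = 2h cos θ_c/V₁ ⇒ h = tᵢ·V₁/(2 cos θ_c) = 0.084·1021/(2·0.9749) = 43.98 m.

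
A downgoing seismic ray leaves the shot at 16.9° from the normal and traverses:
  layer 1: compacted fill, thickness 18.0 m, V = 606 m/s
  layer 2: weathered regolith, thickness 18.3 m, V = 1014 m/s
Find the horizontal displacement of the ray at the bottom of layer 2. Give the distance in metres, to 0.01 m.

Apply Snell's law at each interface; in layer i the horizontal offset is hᵢ·tan θᵢ.
Layer 1: θ = 16.90°; offset = 18.0·tan 16.90° = 5.4688 m.
Layer 2: sin θ = 1014·sin 16.9°/606 = 0.4864, θ = 29.11°; offset = 18.3·tan 29.11° = 10.1880 m.
Total horizontal offset = 15.6569 m.

15.66 m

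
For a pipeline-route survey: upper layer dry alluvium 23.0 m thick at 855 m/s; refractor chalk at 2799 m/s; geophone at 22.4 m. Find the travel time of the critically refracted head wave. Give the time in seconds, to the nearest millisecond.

t = x/V₂ + 2h·√(V₂²−V₁²)/(V₁V₂).
√(V₂²−V₁²) = √(2799²−855²) = 2665.2 m/s; delay term = 2·23.0·2665.2/(855·2799) = 0.05123 s.
t = 22.4/2799 + 0.05123 = 0.05923 s.

0.059 s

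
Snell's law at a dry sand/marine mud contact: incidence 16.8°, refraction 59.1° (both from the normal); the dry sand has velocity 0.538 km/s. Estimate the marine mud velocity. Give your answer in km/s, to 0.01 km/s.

Snell's law: sin 16.8°/V₁ = sin 59.1°/V₂.
V₂ = V₁·sin 59.1°/sin 16.8° = 0.538 × 2.9688 = 1.60 km/s.

1.60 km/s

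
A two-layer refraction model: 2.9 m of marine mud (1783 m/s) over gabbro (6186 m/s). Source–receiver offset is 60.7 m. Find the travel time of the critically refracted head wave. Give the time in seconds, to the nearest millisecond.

0.013 s

θ_c = arcsin(V₁/V₂) = arcsin(1783/6186) = 16.75°, cos θ_c = 0.9576.
Intercept time tᵢ = 2h cos θ_c / V₁ = 2·2.9·0.9576/1783 = 0.00311 s.
t = x/V₂ + tᵢ = 60.7/6186 + 0.00311 = 0.01293 s.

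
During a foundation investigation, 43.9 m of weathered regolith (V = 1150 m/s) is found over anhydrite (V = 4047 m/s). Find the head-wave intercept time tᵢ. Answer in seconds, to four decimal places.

tᵢ = 2h·√(V₂²−V₁²)/(V₁V₂).
√(V₂²−V₁²) = √(4047²−1150²) = 3880.2 m/s.
tᵢ = 2·43.9·3880.2/(1150·4047) = 0.07320 s.

0.0732 s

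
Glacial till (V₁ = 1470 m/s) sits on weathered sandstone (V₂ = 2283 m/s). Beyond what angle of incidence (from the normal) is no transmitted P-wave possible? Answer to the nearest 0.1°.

Critical incidence: sin θ_c = V₁/V₂ = 1470/2283 = 0.6439.
θ_c = arcsin 0.6439 = 40.08°.

40.1°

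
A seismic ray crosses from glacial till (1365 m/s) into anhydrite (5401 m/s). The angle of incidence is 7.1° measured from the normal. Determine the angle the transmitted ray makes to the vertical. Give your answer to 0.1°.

29.3°

sin θ₁/V₁ = sin θ₂/V₂ ⇒ sin θ₂ = 5401·sin 7.1°/1365 = 5401·0.1236/1365 = 0.4891.
θ₂ = arcsin 0.4891 = 29.28° from the normal.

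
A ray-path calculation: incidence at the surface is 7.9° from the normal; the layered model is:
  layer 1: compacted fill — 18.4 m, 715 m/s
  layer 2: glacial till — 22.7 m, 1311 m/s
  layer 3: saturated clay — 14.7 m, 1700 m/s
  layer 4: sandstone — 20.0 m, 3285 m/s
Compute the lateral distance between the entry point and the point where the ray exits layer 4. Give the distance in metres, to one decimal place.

p = sin θ₁/V₁ = sin 7.9°/715 = 1.9223e-04 s/m is conserved through the stack.
Layer 1: θ = 7.90°; offset = 18.4·tan 7.90° = 2.553 m.
Layer 2: sin θ = p·1311 = 0.2520 → θ = 14.60°; offset = 22.7·tan 14.60° = 5.912 m.
Layer 3: sin θ = p·1700 = 0.3268 → θ = 19.07°; offset = 14.7·tan 19.07° = 5.083 m.
Layer 4: sin θ = p·3285 = 0.6315 → θ = 39.16°; offset = 20.0·tan 39.16° = 16.288 m.
Total horizontal offset = 29.835 m.

29.8 m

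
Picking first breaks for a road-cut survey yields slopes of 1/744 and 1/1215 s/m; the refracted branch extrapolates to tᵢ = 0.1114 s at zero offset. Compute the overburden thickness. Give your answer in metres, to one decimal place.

θ_c = arcsin(744/1215) = 37.76°; cos θ_c = 0.7906.
tᵢ = 2h cos θ_c/V₁ ⇒ h = tᵢ·V₁/(2 cos θ_c) = 0.1114·744/(2·0.7906) = 52.42 m.

52.4 m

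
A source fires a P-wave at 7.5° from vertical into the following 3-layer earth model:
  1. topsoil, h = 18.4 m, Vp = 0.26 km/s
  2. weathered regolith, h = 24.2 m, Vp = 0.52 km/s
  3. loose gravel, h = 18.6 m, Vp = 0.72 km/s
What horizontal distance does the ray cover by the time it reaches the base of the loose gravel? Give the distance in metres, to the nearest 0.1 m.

16.2 m

Apply Snell's law at each interface; in layer i the horizontal offset is hᵢ·tan θᵢ.
Layer 1: θ = 7.50°; offset = 18.4·tan 7.50° = 2.422 m.
Layer 2: sin θ = 0.52·sin 7.5°/0.26 = 0.2611, θ = 15.13°; offset = 24.2·tan 15.13° = 6.544 m.
Layer 3: sin θ = 0.72·sin 7.5°/0.26 = 0.3615, θ = 21.19°; offset = 18.6·tan 21.19° = 7.211 m.
Total horizontal offset = 16.177 m.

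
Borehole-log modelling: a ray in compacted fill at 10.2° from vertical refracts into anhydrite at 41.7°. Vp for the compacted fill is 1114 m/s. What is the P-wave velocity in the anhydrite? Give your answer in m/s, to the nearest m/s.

4185 m/s

Snell's law: sin 10.2°/V₁ = sin 41.7°/V₂.
V₂ = V₁·sin 41.7°/sin 10.2° = 1114 × 3.7566 = 4184.81 m/s.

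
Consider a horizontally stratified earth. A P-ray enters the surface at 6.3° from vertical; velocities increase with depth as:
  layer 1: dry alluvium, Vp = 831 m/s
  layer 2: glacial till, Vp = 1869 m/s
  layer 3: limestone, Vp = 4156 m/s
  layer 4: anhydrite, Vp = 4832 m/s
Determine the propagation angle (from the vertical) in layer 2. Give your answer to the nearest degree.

Ray parameter p = sin 6.3° / 831 = 1.3205e-04 s/m.
sin θ_2 = p·V_2 = 1.3205e-04 × 1869 = 0.2468.
θ_2 = arcsin 0.2468 = 14.29°.

14°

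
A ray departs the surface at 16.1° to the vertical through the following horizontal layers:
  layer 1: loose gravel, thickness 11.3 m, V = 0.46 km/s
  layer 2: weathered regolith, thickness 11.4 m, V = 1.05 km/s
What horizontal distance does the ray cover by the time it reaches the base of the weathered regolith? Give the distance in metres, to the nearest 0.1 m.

Ray parameter p = sin 16.1° / 0.46 km/s = 6.0286e-01 s/km.
Layer 1: θ = 16.10°; offset = 11.3·tan 16.10° = 3.262 m.
Layer 2: sin θ = p·1.05 = 0.6330 → θ = 39.27°; offset = 11.4·tan 39.27° = 9.321 m.
Total horizontal offset = 12.583 m.

12.6 m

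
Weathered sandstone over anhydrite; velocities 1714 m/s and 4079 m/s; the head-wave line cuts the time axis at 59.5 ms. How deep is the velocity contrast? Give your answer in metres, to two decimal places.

56.19 m

h = tᵢ·V₁·V₂ / (2·√(V₂²−V₁²)).
√(V₂²−V₁²) = √(4079² − 1714²) = 3701.4 m/s.
h = 0.0595 s × 1714 × 4079 / (2 × 3701.4) = 56.19 m.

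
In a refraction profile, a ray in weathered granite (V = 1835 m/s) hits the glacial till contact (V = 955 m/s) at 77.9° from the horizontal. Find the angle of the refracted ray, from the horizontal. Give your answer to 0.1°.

Angle from the normal: 90° − 77.9° = 12.1°.
sin θ₁/V₁ = sin θ₂/V₂ ⇒ sin θ₂ = 955·sin 12.1°/1835 = 955·0.2096/1835 = 0.1091.
θ₂ = sin⁻¹(0.1091) = 6.26° (from vertical).
From the interface: 90° − 6.26° = 83.74°.

83.7°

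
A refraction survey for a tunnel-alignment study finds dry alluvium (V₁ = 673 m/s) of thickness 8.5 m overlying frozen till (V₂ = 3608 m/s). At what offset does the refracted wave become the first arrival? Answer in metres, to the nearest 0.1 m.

20.5 m

x_cross = 2h·√((V₂+V₁)/(V₂−V₁)).
(V₂+V₁)/(V₂−V₁) = (3608+673)/(3608−673) = 1.4586; √ = 1.2077.
x_cross = 2·8.5·1.2077 = 20.53 m.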